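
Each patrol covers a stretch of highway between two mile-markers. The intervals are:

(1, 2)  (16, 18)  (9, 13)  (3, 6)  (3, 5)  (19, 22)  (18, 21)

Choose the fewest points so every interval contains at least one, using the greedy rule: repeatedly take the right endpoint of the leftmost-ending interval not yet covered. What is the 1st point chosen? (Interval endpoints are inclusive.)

2

By right end: [1,2]  [3,5]  [3,6]  [9,13]  [16,18]  [18,21]  [19,22]
[1,2] uncovered → point at 2; [3,5] uncovered → point at 5; [9,13] uncovered → point at 13; [16,18] uncovered → point at 18; [19,22] uncovered → point at 22.
Points: 2, 5, 13, 18, 22 (5 total).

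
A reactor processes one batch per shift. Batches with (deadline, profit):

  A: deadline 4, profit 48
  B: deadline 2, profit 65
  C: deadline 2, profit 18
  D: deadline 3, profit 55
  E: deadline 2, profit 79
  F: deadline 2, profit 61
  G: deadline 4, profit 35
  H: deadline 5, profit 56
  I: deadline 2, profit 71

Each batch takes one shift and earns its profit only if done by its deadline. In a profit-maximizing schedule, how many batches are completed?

5

Sort by profit descending; place each in the latest free slot ≤ its deadline.
By profit: E(d2,79), I(d2,71), B(d2,65), F(d2,61), H(d5,56), D(d3,55), A(d4,48), G(d4,35), C(d2,18)
E→slot 2; I→slot 1; B skipped; F skipped; H→slot 5; D→slot 3; A→slot 4; G skipped; C skipped.
5 of 9 scheduled.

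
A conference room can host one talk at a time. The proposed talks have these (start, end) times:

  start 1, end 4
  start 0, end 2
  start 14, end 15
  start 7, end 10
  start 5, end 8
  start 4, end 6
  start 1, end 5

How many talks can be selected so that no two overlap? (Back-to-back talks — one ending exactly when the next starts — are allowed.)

By end time: (0,2), (1,4), (1,5), (4,6), (5,8), (7,10), (14,15).
Pick (0,2); next start ≥ 2 → (4,6); next start ≥ 6 → (7,10); next start ≥ 10 → (14,15).
Selected 4 talks.

4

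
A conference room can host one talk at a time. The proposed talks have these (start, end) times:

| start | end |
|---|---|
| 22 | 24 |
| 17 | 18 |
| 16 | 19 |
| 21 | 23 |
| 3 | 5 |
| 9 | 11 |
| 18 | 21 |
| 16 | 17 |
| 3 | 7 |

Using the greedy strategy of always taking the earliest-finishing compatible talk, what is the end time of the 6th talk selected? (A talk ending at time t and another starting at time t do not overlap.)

23

Sorted by end: (3,5)  (3,7)  (9,11)  (16,17)  (17,18)  (16,19)  (18,21)  (21,23)  (22,24)
take (3,5); take (9,11); take (16,17); take (17,18); take (18,21); take (21,23); skip (22,24).
Selected: (3,5) (9,11) (16,17) (17,18) (18,21) (21,23)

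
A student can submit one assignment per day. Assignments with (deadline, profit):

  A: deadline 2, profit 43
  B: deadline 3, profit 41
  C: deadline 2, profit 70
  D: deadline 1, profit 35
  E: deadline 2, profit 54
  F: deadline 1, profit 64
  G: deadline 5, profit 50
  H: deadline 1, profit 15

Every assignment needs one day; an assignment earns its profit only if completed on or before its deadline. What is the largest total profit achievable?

225

Take jobs in profit order; each goes to the latest open slot no later than its deadline.
Profit order: C=70 F=64 E=54 G=50 A=43 B=41 D=35 H=15
Assign: C→slot 2, F→slot 1, E skipped, G→slot 5, A skipped, B→slot 3, D skipped, H skipped.
Slots: [1:F] [2:C] [3:B] [5:G]
Profit = 64 + 70 + 41 + 50 = 225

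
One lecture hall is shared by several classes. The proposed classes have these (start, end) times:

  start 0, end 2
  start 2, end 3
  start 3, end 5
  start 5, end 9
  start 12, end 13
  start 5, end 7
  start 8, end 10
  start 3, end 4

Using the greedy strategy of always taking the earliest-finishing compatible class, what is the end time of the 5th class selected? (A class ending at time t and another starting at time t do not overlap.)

Sorted by end: (0,2)  (2,3)  (3,4)  (3,5)  (5,7)  (5,9)  (8,10)  (12,13)
take (0,2); take (2,3); take (3,4); take (5,7); skip (5,9); take (8,10); take (12,13).
Selected: (0,2) (2,3) (3,4) (5,7) (8,10) (12,13)

10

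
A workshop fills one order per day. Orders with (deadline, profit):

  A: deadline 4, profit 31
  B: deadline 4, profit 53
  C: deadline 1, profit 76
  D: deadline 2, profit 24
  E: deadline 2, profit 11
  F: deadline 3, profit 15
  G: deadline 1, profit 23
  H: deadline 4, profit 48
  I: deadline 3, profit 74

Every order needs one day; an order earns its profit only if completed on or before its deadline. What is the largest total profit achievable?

By profit: C(d1,76), I(d3,74), B(d4,53), H(d4,48), A(d4,31), D(d2,24), G(d1,23), F(d3,15), E(d2,11)
C→slot 1; I→slot 3; B→slot 4; H→slot 2; A skipped; D skipped; G skipped; F skipped; E skipped.
Profit = 76 + 48 + 74 + 53 = 251

251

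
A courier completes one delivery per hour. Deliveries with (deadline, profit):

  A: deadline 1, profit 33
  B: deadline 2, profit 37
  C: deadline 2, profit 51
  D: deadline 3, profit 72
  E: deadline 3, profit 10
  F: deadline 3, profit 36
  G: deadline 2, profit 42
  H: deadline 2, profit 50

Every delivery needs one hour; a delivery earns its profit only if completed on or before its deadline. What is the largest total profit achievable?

By profit: D(d3,72), C(d2,51), H(d2,50), G(d2,42), B(d2,37), F(d3,36), A(d1,33), E(d3,10)
D→slot 3; C→slot 2; H→slot 1; G skipped; B skipped; F skipped; A skipped; E skipped.
Profit = 50 + 51 + 72 = 173

173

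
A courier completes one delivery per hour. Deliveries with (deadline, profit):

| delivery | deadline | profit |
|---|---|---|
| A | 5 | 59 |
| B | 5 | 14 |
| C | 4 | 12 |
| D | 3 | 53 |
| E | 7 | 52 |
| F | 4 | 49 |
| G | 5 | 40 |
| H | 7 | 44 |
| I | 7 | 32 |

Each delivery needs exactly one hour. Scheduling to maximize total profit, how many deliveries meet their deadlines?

7

By profit: A(d5,59), D(d3,53), E(d7,52), F(d4,49), H(d7,44), G(d5,40), I(d7,32), B(d5,14), C(d4,12)
A→slot 5; D→slot 3; E→slot 7; F→slot 4; H→slot 6; G→slot 2; I→slot 1; B skipped; C skipped.
7 of 9 scheduled.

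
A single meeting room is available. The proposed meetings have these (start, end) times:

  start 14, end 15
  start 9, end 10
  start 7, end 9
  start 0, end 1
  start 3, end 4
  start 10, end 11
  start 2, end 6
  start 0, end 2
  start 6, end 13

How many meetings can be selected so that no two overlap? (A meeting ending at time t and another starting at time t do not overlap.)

Order by finish time; keep every interval that doesn't clash with the previous kept one.
Sorted by end: (0,1)  (0,2)  (3,4)  (2,6)  (7,9)  (9,10)  (10,11)  (6,13)  (14,15)
take (0,1); take (3,4); take (7,9); take (9,10); take (10,11); take (14,15).
Selected 6 meetings.

6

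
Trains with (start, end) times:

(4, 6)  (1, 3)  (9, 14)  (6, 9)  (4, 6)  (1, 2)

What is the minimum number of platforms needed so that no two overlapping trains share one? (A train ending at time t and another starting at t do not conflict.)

starts: [1, 1, 4, 4, 6, 9]
ends:   [2, 3, 6, 6, 9, 14]
s1→1 s1→2  — peak 2.

2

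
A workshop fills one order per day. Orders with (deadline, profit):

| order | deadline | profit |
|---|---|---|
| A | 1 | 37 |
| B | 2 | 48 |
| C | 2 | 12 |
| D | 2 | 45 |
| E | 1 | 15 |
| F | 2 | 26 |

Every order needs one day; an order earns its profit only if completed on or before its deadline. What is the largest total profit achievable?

93

Sort by profit descending; place each in the latest free slot ≤ its deadline.
By profit: B(d2,48), D(d2,45), A(d1,37), F(d2,26), E(d1,15), C(d2,12)
B→slot 2; D→slot 1; A skipped; F skipped; E skipped; C skipped.
Profit = 45 + 48 = 93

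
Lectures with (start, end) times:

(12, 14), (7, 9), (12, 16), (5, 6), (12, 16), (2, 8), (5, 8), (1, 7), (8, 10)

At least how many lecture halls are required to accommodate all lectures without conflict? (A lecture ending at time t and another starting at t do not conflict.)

4

Count concurrent intervals with a sweep; the peak is the room count.
Events (time:±→running): 1:+→1 2:+→2 5:+→3 5:+→4 … peak 4.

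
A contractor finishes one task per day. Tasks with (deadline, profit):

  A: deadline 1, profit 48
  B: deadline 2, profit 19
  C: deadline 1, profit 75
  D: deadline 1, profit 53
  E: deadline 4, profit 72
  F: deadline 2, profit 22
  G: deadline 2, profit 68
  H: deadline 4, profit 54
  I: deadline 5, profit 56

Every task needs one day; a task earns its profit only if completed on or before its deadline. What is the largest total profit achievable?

Profit order: C=75 E=72 G=68 I=56 H=54 D=53 A=48 F=22 B=19
Assign: C→slot 1, E→slot 4, G→slot 2, I→slot 5, H→slot 3, D skipped, A skipped, F skipped, B skipped.
Slots: [1:C] [2:G] [3:H] [4:E] [5:I]
Profit = 75 + 68 + 54 + 72 + 56 = 325

325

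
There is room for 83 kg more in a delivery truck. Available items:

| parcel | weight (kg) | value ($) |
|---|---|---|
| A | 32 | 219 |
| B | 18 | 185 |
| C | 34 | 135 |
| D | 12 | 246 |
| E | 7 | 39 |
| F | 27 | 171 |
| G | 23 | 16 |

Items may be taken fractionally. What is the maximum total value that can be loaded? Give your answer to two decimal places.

Order: D (246/12=20.50) > B (185/18=10.28) > A (219/32=6.84) > F (171/27=6.33) > E (39/7=5.57) > C (135/34=3.97) > G (16/23=0.70)
Fill: take D (12 @ 246) → take B (18 @ 185) → take A (32 @ 219) → take 21/27 of F → 133.00; 83/83 used.
Total value = 783.00

783.00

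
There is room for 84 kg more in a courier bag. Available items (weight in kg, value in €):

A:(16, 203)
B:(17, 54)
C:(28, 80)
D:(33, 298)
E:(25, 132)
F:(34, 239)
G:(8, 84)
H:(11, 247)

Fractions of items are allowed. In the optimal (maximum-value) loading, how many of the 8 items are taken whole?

4

Order: H (247/11=22.45) > A (203/16=12.69) > G (84/8=10.50) > D (298/33=9.03) > F (239/34=7.03) > E (132/25=5.28) > B (54/17=3.18) > C (80/28=2.86)
Fill: take H (11 @ 247) → take A (16 @ 203) → take G (8 @ 84) → take D (33 @ 298) → take 16/34 of F → 112.47; 84/84 used.
4 item(s) taken whole; one partial (take 16/34 of F).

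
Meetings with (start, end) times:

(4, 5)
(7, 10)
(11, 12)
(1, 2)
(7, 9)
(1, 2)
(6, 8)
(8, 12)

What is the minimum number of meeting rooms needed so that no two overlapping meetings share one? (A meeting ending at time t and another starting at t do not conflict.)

3

Count concurrent intervals with a sweep; the peak is the room count.
starts: [1, 1, 4, 6, 7, 7, 8, 11]
ends:   [2, 2, 5, 8, 9, 10, 12, 12]
s1→1 s1→2 e2→1 e2→0 s4→1 e5→0 s6→1 s7→2 s7→3  — peak 3.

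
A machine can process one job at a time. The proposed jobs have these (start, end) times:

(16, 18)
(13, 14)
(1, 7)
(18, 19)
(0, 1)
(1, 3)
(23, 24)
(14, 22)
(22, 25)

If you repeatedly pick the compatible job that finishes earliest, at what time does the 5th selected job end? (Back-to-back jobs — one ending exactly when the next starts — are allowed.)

Sorted by end: (0,1)  (1,3)  (1,7)  (13,14)  (16,18)  (18,19)  (14,22)  (23,24)  (22,25)
take (0,1); take (1,3); take (13,14); take (16,18); take (18,19); take (23,24).
Selected: (0,1) (1,3) (13,14) (16,18) (18,19) (23,24)

19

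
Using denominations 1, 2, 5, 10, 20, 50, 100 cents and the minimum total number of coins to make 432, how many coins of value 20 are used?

1

Greedy: take as many of the largest coin as possible, then repeat with the remainder.
432 − 4×100→32 − 1×20→12 − 1×10→2 − 1×2→0
Count of 20: 1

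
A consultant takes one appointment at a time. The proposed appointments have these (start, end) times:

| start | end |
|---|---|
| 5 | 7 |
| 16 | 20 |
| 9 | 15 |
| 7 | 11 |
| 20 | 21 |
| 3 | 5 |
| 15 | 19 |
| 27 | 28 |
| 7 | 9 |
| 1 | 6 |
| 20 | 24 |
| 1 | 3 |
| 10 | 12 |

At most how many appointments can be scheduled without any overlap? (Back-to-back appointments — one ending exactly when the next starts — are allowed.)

8

Order by finish time; keep every interval that doesn't clash with the previous kept one.
Sorted by end: (1,3)  (3,5)  (1,6)  (5,7)  (7,9)  (7,11)  (10,12)  (9,15)  (15,19)  (16,20)  (20,21)  (20,24)  (27,28)
take (1,3); take (3,5); take (5,7); take (7,9); skip (7,11); take (10,12); skip (9,15); take (15,19); take (20,21); skip (20,24); take (27,28).
Selected 8 appointments.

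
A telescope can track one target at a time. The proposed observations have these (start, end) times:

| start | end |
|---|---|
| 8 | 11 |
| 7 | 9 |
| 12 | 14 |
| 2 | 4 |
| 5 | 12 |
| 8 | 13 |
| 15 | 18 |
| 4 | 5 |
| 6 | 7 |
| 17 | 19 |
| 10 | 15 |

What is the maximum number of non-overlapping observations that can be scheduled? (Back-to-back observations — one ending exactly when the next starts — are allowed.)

Sort by end time and greedily take each interval whose start is ≥ the last chosen end.
Sorted by end: (2,4)  (4,5)  (6,7)  (7,9)  (8,11)  (5,12)  (8,13)  (12,14)  (10,15)  (15,18)  (17,19)
take (2,4); take (4,5); take (6,7); take (7,9); take (12,14); skip (10,15); take (15,18).
Selected 6 observations.

6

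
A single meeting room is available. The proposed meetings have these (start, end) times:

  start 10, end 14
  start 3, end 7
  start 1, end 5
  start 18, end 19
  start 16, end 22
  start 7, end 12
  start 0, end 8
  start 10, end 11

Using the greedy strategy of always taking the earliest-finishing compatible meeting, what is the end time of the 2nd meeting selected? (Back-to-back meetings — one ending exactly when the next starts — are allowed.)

11

Greedy by earliest finish: after sorting by end time, pick each interval compatible with the last pick.
By end time: (1,5), (3,7), (0,8), (10,11), (7,12), (10,14), (18,19), (16,22).
Pick (1,5); next start ≥ 5 → (10,11); next start ≥ 11 → (18,19).
Selected: (1,5) (10,11) (18,19)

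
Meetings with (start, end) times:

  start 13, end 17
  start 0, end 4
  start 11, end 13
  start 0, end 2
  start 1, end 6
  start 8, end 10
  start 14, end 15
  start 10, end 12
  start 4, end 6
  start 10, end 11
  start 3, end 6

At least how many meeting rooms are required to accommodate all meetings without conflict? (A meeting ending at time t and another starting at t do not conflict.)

3

Count concurrent intervals with a sweep; the peak is the room count.
starts: [0, 0, 1, 3, 4, 8, 10, 10, 11, 13, 14]
ends:   [2, 4, 6, 6, 6, 10, 11, 12, 13, 15, 17]
s0→1 s0→2 s1→3  — peak 3.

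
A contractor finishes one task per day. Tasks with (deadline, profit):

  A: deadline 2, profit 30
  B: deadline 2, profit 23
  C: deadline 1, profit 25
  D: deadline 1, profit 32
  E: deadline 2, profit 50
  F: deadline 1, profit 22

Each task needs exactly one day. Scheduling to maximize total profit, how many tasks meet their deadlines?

2

Profit order: E=50 D=32 A=30 C=25 B=23 F=22
Assign: E→slot 2, D→slot 1, A skipped, C skipped, B skipped, F skipped.
Slots: [1:D] [2:E]
2 of 6 scheduled.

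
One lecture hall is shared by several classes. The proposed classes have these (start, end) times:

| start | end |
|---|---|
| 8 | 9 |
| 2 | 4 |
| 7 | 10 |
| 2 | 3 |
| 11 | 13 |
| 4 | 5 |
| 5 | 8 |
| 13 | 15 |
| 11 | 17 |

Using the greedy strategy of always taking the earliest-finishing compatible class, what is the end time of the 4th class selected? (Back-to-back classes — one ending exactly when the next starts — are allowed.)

Sorted by end: (2,3)  (2,4)  (4,5)  (5,8)  (8,9)  (7,10)  (11,13)  (13,15)  (11,17)
take (2,3); skip (2,4); take (4,5); take (5,8); take (8,9); skip (7,10); take (11,13); take (13,15); skip (11,17).
Selected: (2,3) (4,5) (5,8) (8,9) (11,13) (13,15)

9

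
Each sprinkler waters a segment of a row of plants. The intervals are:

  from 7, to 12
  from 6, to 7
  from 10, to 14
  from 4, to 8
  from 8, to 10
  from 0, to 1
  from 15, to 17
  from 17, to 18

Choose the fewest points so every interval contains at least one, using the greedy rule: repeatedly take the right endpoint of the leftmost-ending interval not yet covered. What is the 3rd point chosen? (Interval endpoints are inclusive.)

10

Sorted: [0,1] [6,7] [4,8] [8,10] [7,12] [10,14] [15,17] [17,18]
{[0,1]} hit by 1; {[6,7],[4,8]} hit by 7; {[8,10],[7,12],[10,14]} hit by 10; {[15,17],[17,18]} hit by 17.
Points: 1, 7, 10, 17 (4 total).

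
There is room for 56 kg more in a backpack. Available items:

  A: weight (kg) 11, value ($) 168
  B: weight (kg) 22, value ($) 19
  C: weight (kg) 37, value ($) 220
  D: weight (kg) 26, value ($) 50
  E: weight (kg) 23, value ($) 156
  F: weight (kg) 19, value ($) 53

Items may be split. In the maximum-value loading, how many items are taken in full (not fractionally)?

2

Order: A (168/11=15.27) > E (156/23=6.78) > C (220/37=5.95) > F (53/19=2.79) > D (50/26=1.92) > B (19/22=0.86)
Fill: take A (11 @ 168) → take E (23 @ 156) → take 22/37 of C → 130.81; 56/56 used.
2 item(s) taken whole; one partial (take 22/37 of C).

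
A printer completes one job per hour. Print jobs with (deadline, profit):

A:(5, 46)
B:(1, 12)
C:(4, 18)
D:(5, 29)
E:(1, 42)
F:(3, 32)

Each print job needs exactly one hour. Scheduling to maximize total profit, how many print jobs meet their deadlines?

5

Sort by profit descending; place each in the latest free slot ≤ its deadline.
By profit: A(d5,46), E(d1,42), F(d3,32), D(d5,29), C(d4,18), B(d1,12)
A→slot 5; E→slot 1; F→slot 3; D→slot 4; C→slot 2; B skipped.
5 of 6 scheduled.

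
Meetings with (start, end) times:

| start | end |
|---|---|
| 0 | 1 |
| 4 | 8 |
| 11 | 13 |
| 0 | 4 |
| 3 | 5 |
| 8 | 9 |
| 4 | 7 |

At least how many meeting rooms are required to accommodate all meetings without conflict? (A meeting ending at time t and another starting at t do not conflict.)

Events (time:±→running): 0:+→1 0:+→2 1:-→1 3:+→2 4:-→1 4:+→2 4:+→3 … peak 3.

3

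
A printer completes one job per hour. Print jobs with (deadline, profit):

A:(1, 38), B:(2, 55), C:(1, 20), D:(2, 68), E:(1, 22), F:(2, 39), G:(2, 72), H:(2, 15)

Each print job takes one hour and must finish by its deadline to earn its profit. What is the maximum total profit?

Profit order: G=72 D=68 B=55 F=39 A=38 E=22 C=20 H=15
Assign: G→slot 2, D→slot 1, B skipped, F skipped, A skipped, E skipped, C skipped, H skipped.
Slots: [1:D] [2:G]
Profit = 68 + 72 = 140

140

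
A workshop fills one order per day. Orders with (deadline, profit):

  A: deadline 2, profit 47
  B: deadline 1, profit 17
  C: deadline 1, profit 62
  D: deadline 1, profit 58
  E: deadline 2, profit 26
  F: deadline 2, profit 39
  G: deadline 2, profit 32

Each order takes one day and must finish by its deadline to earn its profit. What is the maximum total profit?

Sort by profit descending; place each in the latest free slot ≤ its deadline.
Profit order: C=62 D=58 A=47 F=39 G=32 E=26 B=17
Assign: C→slot 1, D skipped, A→slot 2, F skipped, G skipped, E skipped, B skipped.
Slots: [1:C] [2:A]
Profit = 62 + 47 = 109

109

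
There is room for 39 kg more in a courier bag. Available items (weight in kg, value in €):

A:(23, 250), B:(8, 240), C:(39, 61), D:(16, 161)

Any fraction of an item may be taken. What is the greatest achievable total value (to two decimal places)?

Order: B (240/8=30.00) > A (250/23=10.87) > D (161/16=10.06) > C (61/39=1.56)
Fill: take B (8 @ 240) → take A (23 @ 250) → take 8/16 of D → 80.50; 39/39 used.
Total value = 570.50

570.50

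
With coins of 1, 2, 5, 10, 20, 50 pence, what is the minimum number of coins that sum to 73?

Use the largest denomination that fits, subtract, and repeat.
73 = 1×50 + 1×20 + 1×2 + 1×1
Total coins = 1 + 1 + 1 + 1 = 4

4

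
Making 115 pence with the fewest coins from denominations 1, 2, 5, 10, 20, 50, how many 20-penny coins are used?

Use the largest denomination that fits, subtract, and repeat.
115 − 2×50→15 − 1×10→5 − 1×5→0
Count of 20: 0

0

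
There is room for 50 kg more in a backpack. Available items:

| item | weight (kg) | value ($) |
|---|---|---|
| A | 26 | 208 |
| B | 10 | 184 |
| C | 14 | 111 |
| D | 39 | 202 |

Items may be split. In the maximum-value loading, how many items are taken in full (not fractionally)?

Greedy by value/weight ratio, highest first.
Order: B (184/10=18.40) > A (208/26=8.00) > C (111/14=7.93) > D (202/39=5.18)
Fill: take B (10 @ 184) → take A (26 @ 208) → take C (14 @ 111); 50/50 used.
3 item(s) taken whole.

3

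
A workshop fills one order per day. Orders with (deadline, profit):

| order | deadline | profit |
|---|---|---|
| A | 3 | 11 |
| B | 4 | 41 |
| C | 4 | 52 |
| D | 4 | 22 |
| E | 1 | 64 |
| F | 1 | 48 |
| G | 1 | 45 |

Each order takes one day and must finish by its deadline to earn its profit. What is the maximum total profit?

By profit: E(d1,64), C(d4,52), F(d1,48), G(d1,45), B(d4,41), D(d4,22), A(d3,11)
E→slot 1; C→slot 4; F skipped; G skipped; B→slot 3; D→slot 2; A skipped.
Profit = 64 + 22 + 41 + 52 = 179

179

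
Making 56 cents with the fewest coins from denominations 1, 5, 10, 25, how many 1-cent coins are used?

1

Greedy: take as many of the largest coin as possible, then repeat with the remainder.
56 − 2×25→6 − 1×5→1 − 1×1→0
Count of 1: 1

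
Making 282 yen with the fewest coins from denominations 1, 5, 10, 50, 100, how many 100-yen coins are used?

282 − 2×100→82 − 1×50→32 − 3×10→2 − 2×1→0
Count of 100: 2

2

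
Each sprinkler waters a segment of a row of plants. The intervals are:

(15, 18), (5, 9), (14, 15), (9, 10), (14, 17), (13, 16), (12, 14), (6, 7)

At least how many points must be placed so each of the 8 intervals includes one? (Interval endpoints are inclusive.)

Sorted: [6,7] [5,9] [9,10] [12,14] [14,15] [13,16] [14,17] [15,18]
{[6,7],[5,9]} hit by 7; {[9,10]} hit by 10; {[12,14],[14,15],[13,16],[14,17]} hit by 14; {[15,18]} hit by 18.
Points: 7, 10, 14, 18 (4 total).

4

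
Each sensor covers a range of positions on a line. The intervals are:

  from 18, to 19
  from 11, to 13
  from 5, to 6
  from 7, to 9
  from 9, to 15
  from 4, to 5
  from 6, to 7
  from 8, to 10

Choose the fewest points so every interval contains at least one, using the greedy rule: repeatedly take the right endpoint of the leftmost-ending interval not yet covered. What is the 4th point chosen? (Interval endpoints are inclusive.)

13

Process intervals by earliest right end; each time one isn't hit yet, stab at its right endpoint.
Sorted: [4,5] [5,6] [6,7] [7,9] [8,10] [11,13] [9,15] [18,19]
{[4,5],[5,6]} hit by 5; {[6,7],[7,9]} hit by 7; {[8,10]} hit by 10; {[11,13],[9,15]} hit by 13; {[18,19]} hit by 19.
Points: 5, 7, 10, 13, 19 (5 total).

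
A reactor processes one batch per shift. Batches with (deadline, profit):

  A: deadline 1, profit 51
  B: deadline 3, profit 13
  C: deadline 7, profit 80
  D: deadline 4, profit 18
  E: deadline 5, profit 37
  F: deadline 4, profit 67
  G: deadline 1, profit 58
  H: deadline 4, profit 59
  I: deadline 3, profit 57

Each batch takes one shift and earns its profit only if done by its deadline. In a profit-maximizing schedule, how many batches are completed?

Take jobs in profit order; each goes to the latest open slot no later than its deadline.
Profit order: C=80 F=67 H=59 G=58 I=57 A=51 E=37 D=18 B=13
Assign: C→slot 7, F→slot 4, H→slot 3, G→slot 1, I→slot 2, A skipped, E→slot 5, D skipped, B skipped.
Slots: [1:G] [2:I] [3:H] [4:F] [5:E] [7:C]
6 of 9 scheduled.

6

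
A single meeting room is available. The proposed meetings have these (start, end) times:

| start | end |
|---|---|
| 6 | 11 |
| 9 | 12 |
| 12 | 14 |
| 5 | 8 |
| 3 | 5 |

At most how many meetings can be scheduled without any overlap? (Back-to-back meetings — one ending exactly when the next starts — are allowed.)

4

Order by finish time; keep every interval that doesn't clash with the previous kept one.
By end time: (3,5), (5,8), (6,11), (9,12), (12,14).
Pick (3,5); next start ≥ 5 → (5,8); next start ≥ 8 → (9,12); next start ≥ 12 → (12,14).
Selected 4 meetings.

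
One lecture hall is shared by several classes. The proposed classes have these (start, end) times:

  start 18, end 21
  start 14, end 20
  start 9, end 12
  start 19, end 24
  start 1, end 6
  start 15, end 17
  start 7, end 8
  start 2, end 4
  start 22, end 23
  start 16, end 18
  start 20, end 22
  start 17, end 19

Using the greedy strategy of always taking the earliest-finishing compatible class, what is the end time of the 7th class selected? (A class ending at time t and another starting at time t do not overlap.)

Greedy by earliest finish: after sorting by end time, pick each interval compatible with the last pick.
By end time: (2,4), (1,6), (7,8), (9,12), (15,17), (16,18), (17,19), (14,20), (18,21), (20,22), (22,23), (19,24).
Pick (2,4); next start ≥ 4 → (7,8); next start ≥ 8 → (9,12); next start ≥ 12 → (15,17); next start ≥ 17 → (17,19); next start ≥ 19 → (20,22); next start ≥ 22 → (22,23).
Selected: (2,4) (7,8) (9,12) (15,17) (17,19) (20,22) (22,23)

23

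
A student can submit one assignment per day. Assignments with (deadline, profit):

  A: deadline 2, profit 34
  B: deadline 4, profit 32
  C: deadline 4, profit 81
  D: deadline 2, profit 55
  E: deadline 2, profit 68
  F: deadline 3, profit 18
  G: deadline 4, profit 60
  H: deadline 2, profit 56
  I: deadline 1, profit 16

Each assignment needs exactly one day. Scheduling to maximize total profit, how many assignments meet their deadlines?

4

Sort by profit descending; place each in the latest free slot ≤ its deadline.
By profit: C(d4,81), E(d2,68), G(d4,60), H(d2,56), D(d2,55), A(d2,34), B(d4,32), F(d3,18), I(d1,16)
C→slot 4; E→slot 2; G→slot 3; H→slot 1; D skipped; A skipped; B skipped; F skipped; I skipped.
4 of 9 scheduled.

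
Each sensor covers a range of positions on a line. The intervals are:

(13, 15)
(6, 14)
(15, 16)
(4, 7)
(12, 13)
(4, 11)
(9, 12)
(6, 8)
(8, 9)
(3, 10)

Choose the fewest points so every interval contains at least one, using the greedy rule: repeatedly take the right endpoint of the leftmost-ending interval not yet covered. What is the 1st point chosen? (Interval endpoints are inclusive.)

7

Sort by right endpoint; whenever an interval is uncovered, place a point at its right end.
By right end: [4,7]  [6,8]  [8,9]  [3,10]  [4,11]  [9,12]  [12,13]  [6,14]  [13,15]  [15,16]
[4,7] uncovered → point at 7; [8,9] uncovered → point at 9; [12,13] uncovered → point at 13; [15,16] uncovered → point at 16.
Points: 7, 9, 13, 16 (4 total).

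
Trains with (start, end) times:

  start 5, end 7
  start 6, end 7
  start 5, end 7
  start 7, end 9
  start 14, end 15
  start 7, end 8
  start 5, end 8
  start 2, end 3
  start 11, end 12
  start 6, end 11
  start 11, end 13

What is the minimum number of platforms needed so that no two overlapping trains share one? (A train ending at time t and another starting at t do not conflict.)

Count concurrent intervals with a sweep; the peak is the room count.
Events (time:±→running): 2:+→1 3:-→0 5:+→1 5:+→2 5:+→3 6:+→4 6:+→5 … peak 5.

5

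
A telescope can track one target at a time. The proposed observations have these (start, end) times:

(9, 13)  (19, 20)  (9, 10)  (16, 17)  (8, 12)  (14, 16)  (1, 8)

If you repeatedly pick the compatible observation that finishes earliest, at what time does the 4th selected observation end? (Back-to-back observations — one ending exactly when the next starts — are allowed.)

By end time: (1,8), (9,10), (8,12), (9,13), (14,16), (16,17), (19,20).
Pick (1,8); next start ≥ 8 → (9,10); next start ≥ 10 → (14,16); next start ≥ 16 → (16,17); next start ≥ 17 → (19,20).
Selected: (1,8) (9,10) (14,16) (16,17) (19,20)

17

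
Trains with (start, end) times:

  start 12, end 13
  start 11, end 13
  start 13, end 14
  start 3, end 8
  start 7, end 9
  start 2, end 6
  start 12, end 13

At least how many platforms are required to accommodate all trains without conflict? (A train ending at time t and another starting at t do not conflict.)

3

Count concurrent intervals with a sweep; the peak is the room count.
starts: [2, 3, 7, 11, 12, 12, 13]
ends:   [6, 8, 9, 13, 13, 13, 14]
s2→1 s3→2 e6→1 s7→2 e8→1 e9→0 s11→1 s12→2 s12→3  — peak 3.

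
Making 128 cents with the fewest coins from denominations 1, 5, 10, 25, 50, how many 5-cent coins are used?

128 − 2×50→28 − 1×25→3 − 3×1→0
Count of 5: 0

0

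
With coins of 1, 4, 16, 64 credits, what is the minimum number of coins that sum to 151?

7

Greedy: take as many of the largest coin as possible, then repeat with the remainder.
151 = 2×64 + 1×16 + 1×4 + 3×1
Total coins = 2 + 1 + 1 + 3 = 7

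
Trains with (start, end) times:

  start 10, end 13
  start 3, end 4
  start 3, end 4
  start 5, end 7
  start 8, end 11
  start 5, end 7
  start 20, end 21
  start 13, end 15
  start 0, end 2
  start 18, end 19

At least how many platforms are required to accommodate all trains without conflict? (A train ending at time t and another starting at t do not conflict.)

2

Count concurrent intervals with a sweep; the peak is the room count.
Events (time:±→running): 0:+→1 2:-→0 3:+→1 3:+→2 … peak 2.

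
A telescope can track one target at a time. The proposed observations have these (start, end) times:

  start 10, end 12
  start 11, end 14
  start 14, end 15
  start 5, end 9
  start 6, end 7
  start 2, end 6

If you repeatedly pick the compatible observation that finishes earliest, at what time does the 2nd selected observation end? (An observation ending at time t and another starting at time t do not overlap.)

Sorted by end: (2,6)  (6,7)  (5,9)  (10,12)  (11,14)  (14,15)
take (2,6); take (6,7); take (10,12); take (14,15).
Selected: (2,6) (6,7) (10,12) (14,15)

7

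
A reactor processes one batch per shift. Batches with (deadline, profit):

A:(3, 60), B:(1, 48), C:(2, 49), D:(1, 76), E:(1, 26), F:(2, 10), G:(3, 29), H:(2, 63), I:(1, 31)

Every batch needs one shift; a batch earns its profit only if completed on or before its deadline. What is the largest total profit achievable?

Take jobs in profit order; each goes to the latest open slot no later than its deadline.
By profit: D(d1,76), H(d2,63), A(d3,60), C(d2,49), B(d1,48), I(d1,31), G(d3,29), E(d1,26), F(d2,10)
D→slot 1; H→slot 2; A→slot 3; C skipped; B skipped; I skipped; G skipped; E skipped; F skipped.
Profit = 76 + 63 + 60 = 199

199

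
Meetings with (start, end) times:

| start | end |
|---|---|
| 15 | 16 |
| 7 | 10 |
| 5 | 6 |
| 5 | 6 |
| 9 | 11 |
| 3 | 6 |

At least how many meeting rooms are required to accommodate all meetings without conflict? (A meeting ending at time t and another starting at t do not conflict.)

Count concurrent intervals with a sweep; the peak is the room count.
starts: [3, 5, 5, 7, 9, 15]
ends:   [6, 6, 6, 10, 11, 16]
s3→1 s5→2 s5→3  — peak 3.

3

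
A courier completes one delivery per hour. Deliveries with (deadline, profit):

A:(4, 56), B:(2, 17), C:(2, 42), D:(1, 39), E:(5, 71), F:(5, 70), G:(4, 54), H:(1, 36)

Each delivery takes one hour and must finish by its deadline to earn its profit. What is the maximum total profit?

Sort by profit descending; place each in the latest free slot ≤ its deadline.
By profit: E(d5,71), F(d5,70), A(d4,56), G(d4,54), C(d2,42), D(d1,39), H(d1,36), B(d2,17)
E→slot 5; F→slot 4; A→slot 3; G→slot 2; C→slot 1; D skipped; H skipped; B skipped.
Profit = 42 + 54 + 56 + 70 + 71 = 293

293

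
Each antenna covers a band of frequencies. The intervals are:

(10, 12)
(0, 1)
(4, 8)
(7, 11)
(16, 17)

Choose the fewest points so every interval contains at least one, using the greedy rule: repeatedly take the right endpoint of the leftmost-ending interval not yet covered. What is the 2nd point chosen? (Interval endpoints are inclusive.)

8

Sorted: [0,1] [4,8] [7,11] [10,12] [16,17]
{[0,1]} hit by 1; {[4,8],[7,11]} hit by 8; {[10,12]} hit by 12; {[16,17]} hit by 17.
Points: 1, 8, 12, 17 (4 total).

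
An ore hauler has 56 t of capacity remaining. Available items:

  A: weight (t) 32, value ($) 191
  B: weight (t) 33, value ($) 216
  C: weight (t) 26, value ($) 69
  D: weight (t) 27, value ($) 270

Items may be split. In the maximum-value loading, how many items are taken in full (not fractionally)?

1

Order: D (270/27=10.00) > B (216/33=6.55) > A (191/32=5.97) > C (69/26=2.65)
Fill: take D (27 @ 270) → take 29/33 of B → 189.82; 56/56 used.
1 item(s) taken whole; one partial (take 29/33 of B).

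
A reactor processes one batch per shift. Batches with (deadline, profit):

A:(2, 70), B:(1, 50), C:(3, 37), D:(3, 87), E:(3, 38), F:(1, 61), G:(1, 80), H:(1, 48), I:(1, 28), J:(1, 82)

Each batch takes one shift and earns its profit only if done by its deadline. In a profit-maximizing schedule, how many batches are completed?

By profit: D(d3,87), J(d1,82), G(d1,80), A(d2,70), F(d1,61), B(d1,50), H(d1,48), E(d3,38), C(d3,37), I(d1,28)
D→slot 3; J→slot 1; G skipped; A→slot 2; F skipped; B skipped; H skipped; E skipped; C skipped; I skipped.
3 of 10 scheduled.

3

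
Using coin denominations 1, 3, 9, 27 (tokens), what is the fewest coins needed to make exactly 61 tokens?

61 − 2×27→7 − 2×3→1 − 1×1→0
Total coins = 2 + 2 + 1 = 5

5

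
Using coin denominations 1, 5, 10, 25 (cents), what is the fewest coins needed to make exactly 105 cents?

105 − 4×25→5 − 1×5→0
Total coins = 4 + 1 = 5

5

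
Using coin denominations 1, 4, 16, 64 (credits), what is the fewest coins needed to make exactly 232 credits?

Greedy: take as many of the largest coin as possible, then repeat with the remainder.
232 − 3×64→40 − 2×16→8 − 2×4→0
Total coins = 3 + 2 + 2 = 7

7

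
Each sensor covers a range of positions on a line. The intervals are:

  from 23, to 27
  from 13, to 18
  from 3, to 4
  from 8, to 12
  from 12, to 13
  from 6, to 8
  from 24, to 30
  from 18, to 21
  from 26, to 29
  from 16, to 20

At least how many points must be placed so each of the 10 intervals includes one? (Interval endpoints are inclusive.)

Sort by right endpoint; whenever an interval is uncovered, place a point at its right end.
By right end: [3,4]  [6,8]  [8,12]  [12,13]  [13,18]  [16,20]  [18,21]  [23,27]  [26,29]  [24,30]
[3,4] uncovered → point at 4; [6,8] uncovered → point at 8; [12,13] uncovered → point at 13; [16,20] uncovered → point at 20; [23,27] uncovered → point at 27.
Points: 4, 8, 13, 20, 27 (5 total).

5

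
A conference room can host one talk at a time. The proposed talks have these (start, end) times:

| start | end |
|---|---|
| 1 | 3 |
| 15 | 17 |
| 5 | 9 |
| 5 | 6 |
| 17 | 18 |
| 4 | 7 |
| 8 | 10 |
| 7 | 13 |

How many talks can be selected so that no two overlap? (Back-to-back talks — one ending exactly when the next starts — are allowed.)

Order by finish time; keep every interval that doesn't clash with the previous kept one.
By end time: (1,3), (5,6), (4,7), (5,9), (8,10), (7,13), (15,17), (17,18).
Pick (1,3); next start ≥ 3 → (5,6); next start ≥ 6 → (8,10); next start ≥ 10 → (15,17); next start ≥ 17 → (17,18).
Selected 5 talks.

5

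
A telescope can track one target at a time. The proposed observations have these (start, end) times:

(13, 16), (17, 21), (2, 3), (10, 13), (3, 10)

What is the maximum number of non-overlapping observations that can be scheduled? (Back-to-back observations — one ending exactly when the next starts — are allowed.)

Greedy by earliest finish: after sorting by end time, pick each interval compatible with the last pick.
By end time: (2,3), (3,10), (10,13), (13,16), (17,21).
Pick (2,3); next start ≥ 3 → (3,10); next start ≥ 10 → (10,13); next start ≥ 13 → (13,16); next start ≥ 16 → (17,21).
Selected 5 observations.

5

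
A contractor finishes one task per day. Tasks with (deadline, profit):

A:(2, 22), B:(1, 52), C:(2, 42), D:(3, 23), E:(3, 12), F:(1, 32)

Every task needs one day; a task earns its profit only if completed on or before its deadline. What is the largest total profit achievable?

Take jobs in profit order; each goes to the latest open slot no later than its deadline.
Profit order: B=52 C=42 F=32 D=23 A=22 E=12
Assign: B→slot 1, C→slot 2, F skipped, D→slot 3, A skipped, E skipped.
Slots: [1:B] [2:C] [3:D]
Profit = 52 + 42 + 23 = 117

117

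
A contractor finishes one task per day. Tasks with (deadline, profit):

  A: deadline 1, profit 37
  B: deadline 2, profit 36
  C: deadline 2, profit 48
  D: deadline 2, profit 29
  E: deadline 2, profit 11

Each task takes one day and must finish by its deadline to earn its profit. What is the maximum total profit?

85

Profit order: C=48 A=37 B=36 D=29 E=11
Assign: C→slot 2, A→slot 1, B skipped, D skipped, E skipped.
Slots: [1:A] [2:C]
Profit = 37 + 48 = 85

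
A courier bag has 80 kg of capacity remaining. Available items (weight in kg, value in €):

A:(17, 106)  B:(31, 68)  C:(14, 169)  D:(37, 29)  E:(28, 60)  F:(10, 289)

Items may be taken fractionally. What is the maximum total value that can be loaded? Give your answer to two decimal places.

Sort by value per unit weight and fill in that order.
Order: F (289/10=28.90) > C (169/14=12.07) > A (106/17=6.24) > B (68/31=2.19) > E (60/28=2.14) > D (29/37=0.78)
Fill: take F (10 @ 289) → take C (14 @ 169) → take A (17 @ 106) → take B (31 @ 68) → take 8/28 of E → 17.14; 80/80 used.
Total value = 649.14

649.14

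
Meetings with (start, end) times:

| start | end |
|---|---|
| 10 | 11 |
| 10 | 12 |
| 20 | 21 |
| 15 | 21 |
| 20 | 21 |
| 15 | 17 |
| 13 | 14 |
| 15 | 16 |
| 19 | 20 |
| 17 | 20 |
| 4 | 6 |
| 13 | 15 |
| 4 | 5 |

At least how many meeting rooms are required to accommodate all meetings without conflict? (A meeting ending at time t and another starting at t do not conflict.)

3

starts: [4, 4, 10, 10, 13, 13, 15, 15, 15, 17, 19, 20, 20]
ends:   [5, 6, 11, 12, 14, 15, 16, 17, 20, 20, 21, 21, 21]
s4→1 s4→2 e5→1 e6→0 s10→1 s10→2 e11→1 e12→0 s13→1 s13→2 e14→1 e15→0 s15→1 s15→2 s15→3  — peak 3.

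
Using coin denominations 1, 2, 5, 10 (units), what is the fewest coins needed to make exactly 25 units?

Greedy: take as many of the largest coin as possible, then repeat with the remainder.
25 = 2×10 + 1×5
Total coins = 2 + 1 = 3

3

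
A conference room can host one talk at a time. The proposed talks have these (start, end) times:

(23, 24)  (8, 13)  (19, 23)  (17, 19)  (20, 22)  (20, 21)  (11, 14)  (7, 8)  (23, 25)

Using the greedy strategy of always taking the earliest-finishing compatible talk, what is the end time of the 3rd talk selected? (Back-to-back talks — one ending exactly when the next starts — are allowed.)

19

Sort by end time and greedily take each interval whose start is ≥ the last chosen end.
By end time: (7,8), (8,13), (11,14), (17,19), (20,21), (20,22), (19,23), (23,24), (23,25).
Pick (7,8); next start ≥ 8 → (8,13); next start ≥ 13 → (17,19); next start ≥ 19 → (20,21); next start ≥ 21 → (23,24).
Selected: (7,8) (8,13) (17,19) (20,21) (23,24)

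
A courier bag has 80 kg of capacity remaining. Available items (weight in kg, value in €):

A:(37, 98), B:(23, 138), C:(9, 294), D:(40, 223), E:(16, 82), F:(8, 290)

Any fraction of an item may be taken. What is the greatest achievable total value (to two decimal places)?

Greedy by value/weight ratio, highest first.
Ratios (sorted): F 36.25, C 32.67, B 6.00, D 5.58, E 5.12, A 2.65
take F (8 @ 290); take C (9 @ 294); take B (23 @ 138); take D (40 @ 223). Capacity used 80/80.
Total value = 945.00

945.00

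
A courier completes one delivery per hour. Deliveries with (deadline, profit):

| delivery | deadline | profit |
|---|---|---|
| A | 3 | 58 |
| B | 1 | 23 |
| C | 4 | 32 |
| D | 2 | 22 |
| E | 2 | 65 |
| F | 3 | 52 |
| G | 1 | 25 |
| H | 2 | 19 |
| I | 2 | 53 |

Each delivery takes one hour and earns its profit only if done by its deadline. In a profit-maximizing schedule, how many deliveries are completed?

Profit order: E=65 A=58 I=53 F=52 C=32 G=25 B=23 D=22 H=19
Assign: E→slot 2, A→slot 3, I→slot 1, F skipped, C→slot 4, G skipped, B skipped, D skipped, H skipped.
Slots: [1:I] [2:E] [3:A] [4:C]
4 of 9 scheduled.

4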